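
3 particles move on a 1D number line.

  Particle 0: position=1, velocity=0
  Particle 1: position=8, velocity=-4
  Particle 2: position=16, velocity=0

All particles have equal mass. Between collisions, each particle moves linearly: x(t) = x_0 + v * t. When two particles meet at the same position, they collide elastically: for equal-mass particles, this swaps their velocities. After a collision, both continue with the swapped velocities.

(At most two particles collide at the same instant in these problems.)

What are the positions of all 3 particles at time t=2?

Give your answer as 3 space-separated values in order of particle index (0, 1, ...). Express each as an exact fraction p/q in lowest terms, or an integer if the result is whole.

Answer: 0 1 16

Derivation:
Collision at t=7/4: particles 0 and 1 swap velocities; positions: p0=1 p1=1 p2=16; velocities now: v0=-4 v1=0 v2=0
Advance to t=2 (no further collisions before then); velocities: v0=-4 v1=0 v2=0; positions = 0 1 16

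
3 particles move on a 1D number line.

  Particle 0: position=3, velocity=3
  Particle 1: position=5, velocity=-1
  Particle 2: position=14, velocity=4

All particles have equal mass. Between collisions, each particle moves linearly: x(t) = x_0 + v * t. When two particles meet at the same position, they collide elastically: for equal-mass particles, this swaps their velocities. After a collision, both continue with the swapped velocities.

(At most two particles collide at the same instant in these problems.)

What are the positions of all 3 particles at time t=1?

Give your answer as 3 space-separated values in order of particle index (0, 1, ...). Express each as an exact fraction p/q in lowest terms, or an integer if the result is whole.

Answer: 4 6 18

Derivation:
Collision at t=1/2: particles 0 and 1 swap velocities; positions: p0=9/2 p1=9/2 p2=16; velocities now: v0=-1 v1=3 v2=4
Advance to t=1 (no further collisions before then); velocities: v0=-1 v1=3 v2=4; positions = 4 6 18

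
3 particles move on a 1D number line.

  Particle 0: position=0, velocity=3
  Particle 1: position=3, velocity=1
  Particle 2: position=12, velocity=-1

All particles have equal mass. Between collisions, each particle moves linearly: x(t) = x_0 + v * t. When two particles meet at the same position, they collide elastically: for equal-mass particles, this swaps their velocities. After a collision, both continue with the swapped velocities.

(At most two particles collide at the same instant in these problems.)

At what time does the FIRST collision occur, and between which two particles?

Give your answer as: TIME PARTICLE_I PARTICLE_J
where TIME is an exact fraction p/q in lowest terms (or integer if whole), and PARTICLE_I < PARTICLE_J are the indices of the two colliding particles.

Pair (0,1): pos 0,3 vel 3,1 -> gap=3, closing at 2/unit, collide at t=3/2
Pair (1,2): pos 3,12 vel 1,-1 -> gap=9, closing at 2/unit, collide at t=9/2
Earliest collision: t=3/2 between 0 and 1

Answer: 3/2 0 1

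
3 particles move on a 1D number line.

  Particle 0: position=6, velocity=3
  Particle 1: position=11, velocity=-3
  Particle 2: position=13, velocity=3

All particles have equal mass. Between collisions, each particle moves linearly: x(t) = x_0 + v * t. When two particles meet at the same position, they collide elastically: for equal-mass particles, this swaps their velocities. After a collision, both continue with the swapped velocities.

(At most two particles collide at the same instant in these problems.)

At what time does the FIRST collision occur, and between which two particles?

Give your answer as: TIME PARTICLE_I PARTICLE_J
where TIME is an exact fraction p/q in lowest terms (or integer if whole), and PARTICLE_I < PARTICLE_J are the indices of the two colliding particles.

Answer: 5/6 0 1

Derivation:
Pair (0,1): pos 6,11 vel 3,-3 -> gap=5, closing at 6/unit, collide at t=5/6
Pair (1,2): pos 11,13 vel -3,3 -> not approaching (rel speed -6 <= 0)
Earliest collision: t=5/6 between 0 and 1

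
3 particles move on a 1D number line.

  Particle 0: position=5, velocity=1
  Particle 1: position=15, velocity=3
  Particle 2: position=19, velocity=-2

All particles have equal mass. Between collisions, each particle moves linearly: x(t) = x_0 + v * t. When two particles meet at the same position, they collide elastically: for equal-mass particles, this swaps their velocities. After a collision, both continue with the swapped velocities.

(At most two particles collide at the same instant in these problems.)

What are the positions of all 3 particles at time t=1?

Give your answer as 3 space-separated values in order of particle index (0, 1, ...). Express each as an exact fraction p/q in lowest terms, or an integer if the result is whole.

Collision at t=4/5: particles 1 and 2 swap velocities; positions: p0=29/5 p1=87/5 p2=87/5; velocities now: v0=1 v1=-2 v2=3
Advance to t=1 (no further collisions before then); velocities: v0=1 v1=-2 v2=3; positions = 6 17 18

Answer: 6 17 18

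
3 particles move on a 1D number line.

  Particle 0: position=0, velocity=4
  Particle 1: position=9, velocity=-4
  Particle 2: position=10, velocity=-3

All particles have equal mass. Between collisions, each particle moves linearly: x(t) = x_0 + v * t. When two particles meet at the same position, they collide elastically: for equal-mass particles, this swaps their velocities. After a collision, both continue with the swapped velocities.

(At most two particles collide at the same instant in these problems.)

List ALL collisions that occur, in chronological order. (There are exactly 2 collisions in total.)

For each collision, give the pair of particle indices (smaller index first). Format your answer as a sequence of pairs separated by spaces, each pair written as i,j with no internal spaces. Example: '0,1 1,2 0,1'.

Collision at t=9/8: particles 0 and 1 swap velocities; positions: p0=9/2 p1=9/2 p2=53/8; velocities now: v0=-4 v1=4 v2=-3
Collision at t=10/7: particles 1 and 2 swap velocities; positions: p0=23/7 p1=40/7 p2=40/7; velocities now: v0=-4 v1=-3 v2=4

Answer: 0,1 1,2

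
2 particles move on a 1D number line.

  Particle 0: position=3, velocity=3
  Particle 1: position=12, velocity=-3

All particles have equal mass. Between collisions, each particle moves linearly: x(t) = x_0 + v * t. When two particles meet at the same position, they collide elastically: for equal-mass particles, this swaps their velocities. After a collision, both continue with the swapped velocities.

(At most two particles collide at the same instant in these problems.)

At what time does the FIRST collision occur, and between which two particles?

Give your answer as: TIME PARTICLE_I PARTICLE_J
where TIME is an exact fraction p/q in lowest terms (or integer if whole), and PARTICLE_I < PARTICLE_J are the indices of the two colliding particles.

Answer: 3/2 0 1

Derivation:
Pair (0,1): pos 3,12 vel 3,-3 -> gap=9, closing at 6/unit, collide at t=3/2
Earliest collision: t=3/2 between 0 and 1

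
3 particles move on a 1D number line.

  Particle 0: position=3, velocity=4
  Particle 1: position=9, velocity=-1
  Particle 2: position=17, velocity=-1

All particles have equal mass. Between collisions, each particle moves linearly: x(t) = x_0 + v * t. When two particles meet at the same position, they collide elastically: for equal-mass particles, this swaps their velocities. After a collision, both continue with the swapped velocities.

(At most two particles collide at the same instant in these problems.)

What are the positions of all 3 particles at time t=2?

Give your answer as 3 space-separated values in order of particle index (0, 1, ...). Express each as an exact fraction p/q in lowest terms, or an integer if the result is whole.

Answer: 7 11 15

Derivation:
Collision at t=6/5: particles 0 and 1 swap velocities; positions: p0=39/5 p1=39/5 p2=79/5; velocities now: v0=-1 v1=4 v2=-1
Advance to t=2 (no further collisions before then); velocities: v0=-1 v1=4 v2=-1; positions = 7 11 15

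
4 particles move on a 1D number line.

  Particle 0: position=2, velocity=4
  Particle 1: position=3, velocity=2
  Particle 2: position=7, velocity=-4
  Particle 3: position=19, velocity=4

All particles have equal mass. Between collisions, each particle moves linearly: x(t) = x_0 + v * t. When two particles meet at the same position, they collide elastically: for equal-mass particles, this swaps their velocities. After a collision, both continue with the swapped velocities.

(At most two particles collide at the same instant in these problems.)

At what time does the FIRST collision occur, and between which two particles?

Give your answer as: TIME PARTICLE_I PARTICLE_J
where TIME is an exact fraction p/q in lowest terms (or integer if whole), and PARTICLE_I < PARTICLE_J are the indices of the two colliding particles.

Answer: 1/2 0 1

Derivation:
Pair (0,1): pos 2,3 vel 4,2 -> gap=1, closing at 2/unit, collide at t=1/2
Pair (1,2): pos 3,7 vel 2,-4 -> gap=4, closing at 6/unit, collide at t=2/3
Pair (2,3): pos 7,19 vel -4,4 -> not approaching (rel speed -8 <= 0)
Earliest collision: t=1/2 between 0 and 1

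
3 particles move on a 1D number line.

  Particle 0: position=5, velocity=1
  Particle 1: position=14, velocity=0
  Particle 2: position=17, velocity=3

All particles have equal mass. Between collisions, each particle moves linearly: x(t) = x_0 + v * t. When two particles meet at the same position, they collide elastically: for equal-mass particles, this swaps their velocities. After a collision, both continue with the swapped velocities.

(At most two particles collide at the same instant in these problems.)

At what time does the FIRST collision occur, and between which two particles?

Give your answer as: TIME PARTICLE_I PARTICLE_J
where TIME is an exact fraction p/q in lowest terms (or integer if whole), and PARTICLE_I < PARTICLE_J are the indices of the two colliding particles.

Answer: 9 0 1

Derivation:
Pair (0,1): pos 5,14 vel 1,0 -> gap=9, closing at 1/unit, collide at t=9
Pair (1,2): pos 14,17 vel 0,3 -> not approaching (rel speed -3 <= 0)
Earliest collision: t=9 between 0 and 1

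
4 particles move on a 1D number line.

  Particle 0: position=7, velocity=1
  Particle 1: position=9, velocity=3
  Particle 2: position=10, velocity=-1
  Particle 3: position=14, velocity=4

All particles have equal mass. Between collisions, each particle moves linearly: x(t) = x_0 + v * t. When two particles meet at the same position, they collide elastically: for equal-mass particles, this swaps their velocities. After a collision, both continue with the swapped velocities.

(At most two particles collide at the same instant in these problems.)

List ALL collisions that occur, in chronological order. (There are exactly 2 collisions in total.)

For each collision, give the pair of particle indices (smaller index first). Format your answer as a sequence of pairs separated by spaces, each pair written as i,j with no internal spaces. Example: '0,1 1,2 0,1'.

Collision at t=1/4: particles 1 and 2 swap velocities; positions: p0=29/4 p1=39/4 p2=39/4 p3=15; velocities now: v0=1 v1=-1 v2=3 v3=4
Collision at t=3/2: particles 0 and 1 swap velocities; positions: p0=17/2 p1=17/2 p2=27/2 p3=20; velocities now: v0=-1 v1=1 v2=3 v3=4

Answer: 1,2 0,1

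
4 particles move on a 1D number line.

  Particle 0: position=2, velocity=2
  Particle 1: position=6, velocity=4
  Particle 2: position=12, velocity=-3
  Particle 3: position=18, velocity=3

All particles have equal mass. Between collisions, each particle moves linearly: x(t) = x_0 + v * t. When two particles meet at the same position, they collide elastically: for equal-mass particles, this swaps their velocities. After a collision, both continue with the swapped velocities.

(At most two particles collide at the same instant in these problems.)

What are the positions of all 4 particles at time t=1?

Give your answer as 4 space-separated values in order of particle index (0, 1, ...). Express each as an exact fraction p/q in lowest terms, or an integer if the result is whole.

Collision at t=6/7: particles 1 and 2 swap velocities; positions: p0=26/7 p1=66/7 p2=66/7 p3=144/7; velocities now: v0=2 v1=-3 v2=4 v3=3
Advance to t=1 (no further collisions before then); velocities: v0=2 v1=-3 v2=4 v3=3; positions = 4 9 10 21

Answer: 4 9 10 21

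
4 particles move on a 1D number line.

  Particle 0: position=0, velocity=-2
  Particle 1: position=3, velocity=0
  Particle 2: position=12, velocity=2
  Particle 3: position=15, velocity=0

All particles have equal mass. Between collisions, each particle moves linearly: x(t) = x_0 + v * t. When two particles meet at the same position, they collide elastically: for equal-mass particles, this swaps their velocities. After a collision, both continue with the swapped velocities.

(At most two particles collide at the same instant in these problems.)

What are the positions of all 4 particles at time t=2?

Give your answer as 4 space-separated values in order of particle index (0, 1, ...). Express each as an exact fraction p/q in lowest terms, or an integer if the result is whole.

Collision at t=3/2: particles 2 and 3 swap velocities; positions: p0=-3 p1=3 p2=15 p3=15; velocities now: v0=-2 v1=0 v2=0 v3=2
Advance to t=2 (no further collisions before then); velocities: v0=-2 v1=0 v2=0 v3=2; positions = -4 3 15 16

Answer: -4 3 15 16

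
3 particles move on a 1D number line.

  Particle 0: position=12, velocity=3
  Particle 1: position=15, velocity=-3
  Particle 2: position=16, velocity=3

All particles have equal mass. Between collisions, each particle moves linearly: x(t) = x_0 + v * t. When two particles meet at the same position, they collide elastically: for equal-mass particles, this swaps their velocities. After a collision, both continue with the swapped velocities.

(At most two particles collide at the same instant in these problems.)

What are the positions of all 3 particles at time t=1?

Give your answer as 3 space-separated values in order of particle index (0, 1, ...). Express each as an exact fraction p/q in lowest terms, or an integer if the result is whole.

Answer: 12 15 19

Derivation:
Collision at t=1/2: particles 0 and 1 swap velocities; positions: p0=27/2 p1=27/2 p2=35/2; velocities now: v0=-3 v1=3 v2=3
Advance to t=1 (no further collisions before then); velocities: v0=-3 v1=3 v2=3; positions = 12 15 19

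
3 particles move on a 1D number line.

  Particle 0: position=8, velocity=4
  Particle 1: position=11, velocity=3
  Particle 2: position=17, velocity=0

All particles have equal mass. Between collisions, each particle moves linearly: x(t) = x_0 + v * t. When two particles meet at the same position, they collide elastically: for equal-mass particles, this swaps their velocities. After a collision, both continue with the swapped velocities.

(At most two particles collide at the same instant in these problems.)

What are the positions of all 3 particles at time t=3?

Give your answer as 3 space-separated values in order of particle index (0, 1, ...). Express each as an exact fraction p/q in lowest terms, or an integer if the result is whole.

Answer: 17 20 20

Derivation:
Collision at t=2: particles 1 and 2 swap velocities; positions: p0=16 p1=17 p2=17; velocities now: v0=4 v1=0 v2=3
Collision at t=9/4: particles 0 and 1 swap velocities; positions: p0=17 p1=17 p2=71/4; velocities now: v0=0 v1=4 v2=3
Collision at t=3: particles 1 and 2 swap velocities; positions: p0=17 p1=20 p2=20; velocities now: v0=0 v1=3 v2=4
Advance to t=3 (no further collisions before then); velocities: v0=0 v1=3 v2=4; positions = 17 20 20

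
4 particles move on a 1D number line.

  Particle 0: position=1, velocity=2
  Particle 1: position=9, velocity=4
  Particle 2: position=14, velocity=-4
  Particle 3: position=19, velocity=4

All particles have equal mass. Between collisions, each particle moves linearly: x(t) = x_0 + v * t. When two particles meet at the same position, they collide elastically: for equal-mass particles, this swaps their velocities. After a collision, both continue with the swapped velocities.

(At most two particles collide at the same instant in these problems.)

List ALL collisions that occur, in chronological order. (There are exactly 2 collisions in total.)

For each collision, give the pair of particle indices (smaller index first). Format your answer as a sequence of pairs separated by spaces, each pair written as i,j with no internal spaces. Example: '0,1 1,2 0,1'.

Collision at t=5/8: particles 1 and 2 swap velocities; positions: p0=9/4 p1=23/2 p2=23/2 p3=43/2; velocities now: v0=2 v1=-4 v2=4 v3=4
Collision at t=13/6: particles 0 and 1 swap velocities; positions: p0=16/3 p1=16/3 p2=53/3 p3=83/3; velocities now: v0=-4 v1=2 v2=4 v3=4

Answer: 1,2 0,1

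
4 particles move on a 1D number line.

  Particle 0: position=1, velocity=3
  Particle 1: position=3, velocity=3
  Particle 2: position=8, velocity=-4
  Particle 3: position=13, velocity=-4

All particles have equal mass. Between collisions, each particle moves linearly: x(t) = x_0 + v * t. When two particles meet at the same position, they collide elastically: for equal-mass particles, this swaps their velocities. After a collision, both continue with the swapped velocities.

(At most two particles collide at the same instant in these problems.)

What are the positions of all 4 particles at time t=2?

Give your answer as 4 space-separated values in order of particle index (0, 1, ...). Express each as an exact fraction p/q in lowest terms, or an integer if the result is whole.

Collision at t=5/7: particles 1 and 2 swap velocities; positions: p0=22/7 p1=36/7 p2=36/7 p3=71/7; velocities now: v0=3 v1=-4 v2=3 v3=-4
Collision at t=1: particles 0 and 1 swap velocities; positions: p0=4 p1=4 p2=6 p3=9; velocities now: v0=-4 v1=3 v2=3 v3=-4
Collision at t=10/7: particles 2 and 3 swap velocities; positions: p0=16/7 p1=37/7 p2=51/7 p3=51/7; velocities now: v0=-4 v1=3 v2=-4 v3=3
Collision at t=12/7: particles 1 and 2 swap velocities; positions: p0=8/7 p1=43/7 p2=43/7 p3=57/7; velocities now: v0=-4 v1=-4 v2=3 v3=3
Advance to t=2 (no further collisions before then); velocities: v0=-4 v1=-4 v2=3 v3=3; positions = 0 5 7 9

Answer: 0 5 7 9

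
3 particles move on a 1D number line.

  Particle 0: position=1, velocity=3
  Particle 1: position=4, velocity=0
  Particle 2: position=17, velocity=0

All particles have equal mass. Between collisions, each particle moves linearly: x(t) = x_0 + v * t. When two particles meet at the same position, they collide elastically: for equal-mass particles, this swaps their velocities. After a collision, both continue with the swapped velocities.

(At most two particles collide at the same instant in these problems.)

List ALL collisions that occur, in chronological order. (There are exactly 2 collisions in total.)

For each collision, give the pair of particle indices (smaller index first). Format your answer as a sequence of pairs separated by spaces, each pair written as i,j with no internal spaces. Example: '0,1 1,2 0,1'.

Answer: 0,1 1,2

Derivation:
Collision at t=1: particles 0 and 1 swap velocities; positions: p0=4 p1=4 p2=17; velocities now: v0=0 v1=3 v2=0
Collision at t=16/3: particles 1 and 2 swap velocities; positions: p0=4 p1=17 p2=17; velocities now: v0=0 v1=0 v2=3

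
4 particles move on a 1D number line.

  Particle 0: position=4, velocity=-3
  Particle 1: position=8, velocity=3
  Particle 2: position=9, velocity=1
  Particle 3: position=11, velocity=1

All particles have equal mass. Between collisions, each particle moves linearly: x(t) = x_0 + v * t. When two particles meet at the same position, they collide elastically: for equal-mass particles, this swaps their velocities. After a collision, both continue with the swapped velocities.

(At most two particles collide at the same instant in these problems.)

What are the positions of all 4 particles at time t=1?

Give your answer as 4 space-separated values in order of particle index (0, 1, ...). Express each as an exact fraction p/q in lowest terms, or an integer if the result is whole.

Answer: 1 10 11 12

Derivation:
Collision at t=1/2: particles 1 and 2 swap velocities; positions: p0=5/2 p1=19/2 p2=19/2 p3=23/2; velocities now: v0=-3 v1=1 v2=3 v3=1
Advance to t=1 (no further collisions before then); velocities: v0=-3 v1=1 v2=3 v3=1; positions = 1 10 11 12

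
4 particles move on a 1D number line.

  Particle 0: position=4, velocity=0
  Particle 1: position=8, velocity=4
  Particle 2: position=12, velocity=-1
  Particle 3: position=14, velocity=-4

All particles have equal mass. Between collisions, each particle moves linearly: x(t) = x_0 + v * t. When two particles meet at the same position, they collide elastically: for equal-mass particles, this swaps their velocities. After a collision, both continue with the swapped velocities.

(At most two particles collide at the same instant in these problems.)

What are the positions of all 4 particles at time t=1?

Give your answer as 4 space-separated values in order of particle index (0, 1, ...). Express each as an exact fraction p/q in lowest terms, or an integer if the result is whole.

Answer: 4 10 11 12

Derivation:
Collision at t=2/3: particles 2 and 3 swap velocities; positions: p0=4 p1=32/3 p2=34/3 p3=34/3; velocities now: v0=0 v1=4 v2=-4 v3=-1
Collision at t=3/4: particles 1 and 2 swap velocities; positions: p0=4 p1=11 p2=11 p3=45/4; velocities now: v0=0 v1=-4 v2=4 v3=-1
Collision at t=4/5: particles 2 and 3 swap velocities; positions: p0=4 p1=54/5 p2=56/5 p3=56/5; velocities now: v0=0 v1=-4 v2=-1 v3=4
Advance to t=1 (no further collisions before then); velocities: v0=0 v1=-4 v2=-1 v3=4; positions = 4 10 11 12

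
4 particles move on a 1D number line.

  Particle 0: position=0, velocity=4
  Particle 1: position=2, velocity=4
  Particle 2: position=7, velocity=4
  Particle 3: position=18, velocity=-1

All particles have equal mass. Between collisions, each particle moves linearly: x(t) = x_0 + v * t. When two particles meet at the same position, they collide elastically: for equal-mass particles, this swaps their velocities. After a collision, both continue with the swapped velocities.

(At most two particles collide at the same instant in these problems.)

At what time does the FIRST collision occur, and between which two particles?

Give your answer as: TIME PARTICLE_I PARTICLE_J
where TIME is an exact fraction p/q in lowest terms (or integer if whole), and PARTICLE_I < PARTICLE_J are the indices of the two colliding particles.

Pair (0,1): pos 0,2 vel 4,4 -> not approaching (rel speed 0 <= 0)
Pair (1,2): pos 2,7 vel 4,4 -> not approaching (rel speed 0 <= 0)
Pair (2,3): pos 7,18 vel 4,-1 -> gap=11, closing at 5/unit, collide at t=11/5
Earliest collision: t=11/5 between 2 and 3

Answer: 11/5 2 3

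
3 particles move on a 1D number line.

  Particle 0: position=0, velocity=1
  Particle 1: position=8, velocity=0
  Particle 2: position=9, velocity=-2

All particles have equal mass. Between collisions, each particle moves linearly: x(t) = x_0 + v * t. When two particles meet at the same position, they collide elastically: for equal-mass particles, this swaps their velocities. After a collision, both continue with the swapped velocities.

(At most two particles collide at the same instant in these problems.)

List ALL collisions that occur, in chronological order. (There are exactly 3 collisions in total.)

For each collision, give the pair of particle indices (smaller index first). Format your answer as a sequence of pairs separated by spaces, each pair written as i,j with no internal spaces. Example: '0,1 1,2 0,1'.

Answer: 1,2 0,1 1,2

Derivation:
Collision at t=1/2: particles 1 and 2 swap velocities; positions: p0=1/2 p1=8 p2=8; velocities now: v0=1 v1=-2 v2=0
Collision at t=3: particles 0 and 1 swap velocities; positions: p0=3 p1=3 p2=8; velocities now: v0=-2 v1=1 v2=0
Collision at t=8: particles 1 and 2 swap velocities; positions: p0=-7 p1=8 p2=8; velocities now: v0=-2 v1=0 v2=1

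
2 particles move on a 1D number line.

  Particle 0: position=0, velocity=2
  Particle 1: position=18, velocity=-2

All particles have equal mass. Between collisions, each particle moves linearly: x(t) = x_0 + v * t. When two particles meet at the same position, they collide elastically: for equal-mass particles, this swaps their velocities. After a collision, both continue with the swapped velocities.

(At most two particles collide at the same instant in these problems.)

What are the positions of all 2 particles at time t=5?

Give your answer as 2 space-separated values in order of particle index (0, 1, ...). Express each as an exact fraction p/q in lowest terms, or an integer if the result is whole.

Answer: 8 10

Derivation:
Collision at t=9/2: particles 0 and 1 swap velocities; positions: p0=9 p1=9; velocities now: v0=-2 v1=2
Advance to t=5 (no further collisions before then); velocities: v0=-2 v1=2; positions = 8 10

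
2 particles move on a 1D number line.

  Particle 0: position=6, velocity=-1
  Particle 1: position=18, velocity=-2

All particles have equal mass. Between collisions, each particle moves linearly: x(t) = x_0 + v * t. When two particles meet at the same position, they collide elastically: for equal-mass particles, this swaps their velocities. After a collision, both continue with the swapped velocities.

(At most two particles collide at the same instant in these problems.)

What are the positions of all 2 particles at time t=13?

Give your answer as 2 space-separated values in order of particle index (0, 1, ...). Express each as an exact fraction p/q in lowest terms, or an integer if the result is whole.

Answer: -8 -7

Derivation:
Collision at t=12: particles 0 and 1 swap velocities; positions: p0=-6 p1=-6; velocities now: v0=-2 v1=-1
Advance to t=13 (no further collisions before then); velocities: v0=-2 v1=-1; positions = -8 -7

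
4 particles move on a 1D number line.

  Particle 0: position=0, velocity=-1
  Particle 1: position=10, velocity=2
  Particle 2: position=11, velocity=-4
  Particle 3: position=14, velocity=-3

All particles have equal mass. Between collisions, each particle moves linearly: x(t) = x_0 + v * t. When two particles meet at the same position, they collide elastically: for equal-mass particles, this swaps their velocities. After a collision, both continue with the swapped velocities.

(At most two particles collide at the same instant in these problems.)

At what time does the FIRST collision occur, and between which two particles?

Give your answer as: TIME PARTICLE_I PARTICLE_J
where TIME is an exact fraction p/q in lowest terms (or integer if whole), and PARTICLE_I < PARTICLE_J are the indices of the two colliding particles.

Pair (0,1): pos 0,10 vel -1,2 -> not approaching (rel speed -3 <= 0)
Pair (1,2): pos 10,11 vel 2,-4 -> gap=1, closing at 6/unit, collide at t=1/6
Pair (2,3): pos 11,14 vel -4,-3 -> not approaching (rel speed -1 <= 0)
Earliest collision: t=1/6 between 1 and 2

Answer: 1/6 1 2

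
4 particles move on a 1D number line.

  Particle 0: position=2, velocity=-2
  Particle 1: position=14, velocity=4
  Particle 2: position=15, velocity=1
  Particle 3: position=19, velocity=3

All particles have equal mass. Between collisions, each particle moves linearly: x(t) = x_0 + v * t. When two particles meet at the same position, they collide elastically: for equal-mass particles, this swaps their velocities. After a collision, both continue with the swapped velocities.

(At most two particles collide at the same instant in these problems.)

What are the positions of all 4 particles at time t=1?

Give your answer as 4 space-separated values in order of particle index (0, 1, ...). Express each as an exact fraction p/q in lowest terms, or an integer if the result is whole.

Answer: 0 16 18 22

Derivation:
Collision at t=1/3: particles 1 and 2 swap velocities; positions: p0=4/3 p1=46/3 p2=46/3 p3=20; velocities now: v0=-2 v1=1 v2=4 v3=3
Advance to t=1 (no further collisions before then); velocities: v0=-2 v1=1 v2=4 v3=3; positions = 0 16 18 22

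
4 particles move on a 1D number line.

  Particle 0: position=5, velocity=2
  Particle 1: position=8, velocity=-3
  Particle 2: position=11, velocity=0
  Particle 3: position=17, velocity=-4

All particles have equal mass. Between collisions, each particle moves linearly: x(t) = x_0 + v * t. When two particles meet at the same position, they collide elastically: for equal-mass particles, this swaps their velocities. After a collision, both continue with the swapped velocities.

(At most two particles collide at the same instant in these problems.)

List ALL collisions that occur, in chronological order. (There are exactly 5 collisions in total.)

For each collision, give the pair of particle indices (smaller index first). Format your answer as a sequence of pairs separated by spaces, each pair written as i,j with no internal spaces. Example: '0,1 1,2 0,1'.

Collision at t=3/5: particles 0 and 1 swap velocities; positions: p0=31/5 p1=31/5 p2=11 p3=73/5; velocities now: v0=-3 v1=2 v2=0 v3=-4
Collision at t=3/2: particles 2 and 3 swap velocities; positions: p0=7/2 p1=8 p2=11 p3=11; velocities now: v0=-3 v1=2 v2=-4 v3=0
Collision at t=2: particles 1 and 2 swap velocities; positions: p0=2 p1=9 p2=9 p3=11; velocities now: v0=-3 v1=-4 v2=2 v3=0
Collision at t=3: particles 2 and 3 swap velocities; positions: p0=-1 p1=5 p2=11 p3=11; velocities now: v0=-3 v1=-4 v2=0 v3=2
Collision at t=9: particles 0 and 1 swap velocities; positions: p0=-19 p1=-19 p2=11 p3=23; velocities now: v0=-4 v1=-3 v2=0 v3=2

Answer: 0,1 2,3 1,2 2,3 0,1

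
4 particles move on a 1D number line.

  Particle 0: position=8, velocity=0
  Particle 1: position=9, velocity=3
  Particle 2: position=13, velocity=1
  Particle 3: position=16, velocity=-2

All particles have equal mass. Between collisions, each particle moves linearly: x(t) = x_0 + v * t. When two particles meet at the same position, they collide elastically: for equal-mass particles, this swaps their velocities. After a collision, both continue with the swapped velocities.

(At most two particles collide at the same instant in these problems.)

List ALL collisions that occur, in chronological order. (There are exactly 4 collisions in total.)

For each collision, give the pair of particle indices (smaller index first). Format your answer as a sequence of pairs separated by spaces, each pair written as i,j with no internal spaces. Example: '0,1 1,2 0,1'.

Collision at t=1: particles 2 and 3 swap velocities; positions: p0=8 p1=12 p2=14 p3=14; velocities now: v0=0 v1=3 v2=-2 v3=1
Collision at t=7/5: particles 1 and 2 swap velocities; positions: p0=8 p1=66/5 p2=66/5 p3=72/5; velocities now: v0=0 v1=-2 v2=3 v3=1
Collision at t=2: particles 2 and 3 swap velocities; positions: p0=8 p1=12 p2=15 p3=15; velocities now: v0=0 v1=-2 v2=1 v3=3
Collision at t=4: particles 0 and 1 swap velocities; positions: p0=8 p1=8 p2=17 p3=21; velocities now: v0=-2 v1=0 v2=1 v3=3

Answer: 2,3 1,2 2,3 0,1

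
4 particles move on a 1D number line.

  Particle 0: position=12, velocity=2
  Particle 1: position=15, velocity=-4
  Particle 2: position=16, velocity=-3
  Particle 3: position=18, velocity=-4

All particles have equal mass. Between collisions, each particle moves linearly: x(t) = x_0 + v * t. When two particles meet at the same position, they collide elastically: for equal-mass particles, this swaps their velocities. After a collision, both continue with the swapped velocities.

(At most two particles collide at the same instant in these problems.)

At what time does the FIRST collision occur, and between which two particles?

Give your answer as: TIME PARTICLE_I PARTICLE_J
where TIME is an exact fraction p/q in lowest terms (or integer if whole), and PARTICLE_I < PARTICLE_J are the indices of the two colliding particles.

Pair (0,1): pos 12,15 vel 2,-4 -> gap=3, closing at 6/unit, collide at t=1/2
Pair (1,2): pos 15,16 vel -4,-3 -> not approaching (rel speed -1 <= 0)
Pair (2,3): pos 16,18 vel -3,-4 -> gap=2, closing at 1/unit, collide at t=2
Earliest collision: t=1/2 between 0 and 1

Answer: 1/2 0 1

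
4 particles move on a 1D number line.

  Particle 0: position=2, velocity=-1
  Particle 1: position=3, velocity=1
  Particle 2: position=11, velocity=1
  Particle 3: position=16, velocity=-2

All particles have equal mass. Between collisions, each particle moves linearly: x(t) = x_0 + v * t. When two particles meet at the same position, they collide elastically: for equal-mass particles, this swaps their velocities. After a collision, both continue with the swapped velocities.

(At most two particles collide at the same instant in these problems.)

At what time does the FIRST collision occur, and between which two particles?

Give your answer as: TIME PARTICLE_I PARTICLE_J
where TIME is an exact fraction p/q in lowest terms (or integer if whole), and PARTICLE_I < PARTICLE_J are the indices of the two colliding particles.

Pair (0,1): pos 2,3 vel -1,1 -> not approaching (rel speed -2 <= 0)
Pair (1,2): pos 3,11 vel 1,1 -> not approaching (rel speed 0 <= 0)
Pair (2,3): pos 11,16 vel 1,-2 -> gap=5, closing at 3/unit, collide at t=5/3
Earliest collision: t=5/3 between 2 and 3

Answer: 5/3 2 3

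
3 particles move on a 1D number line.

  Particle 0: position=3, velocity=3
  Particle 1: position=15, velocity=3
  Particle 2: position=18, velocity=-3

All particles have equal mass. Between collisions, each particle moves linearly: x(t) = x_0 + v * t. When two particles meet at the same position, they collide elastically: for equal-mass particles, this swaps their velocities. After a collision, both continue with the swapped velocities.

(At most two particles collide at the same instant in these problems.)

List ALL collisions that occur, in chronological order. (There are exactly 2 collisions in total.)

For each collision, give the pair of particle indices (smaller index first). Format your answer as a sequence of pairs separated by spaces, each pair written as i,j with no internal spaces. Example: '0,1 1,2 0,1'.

Answer: 1,2 0,1

Derivation:
Collision at t=1/2: particles 1 and 2 swap velocities; positions: p0=9/2 p1=33/2 p2=33/2; velocities now: v0=3 v1=-3 v2=3
Collision at t=5/2: particles 0 and 1 swap velocities; positions: p0=21/2 p1=21/2 p2=45/2; velocities now: v0=-3 v1=3 v2=3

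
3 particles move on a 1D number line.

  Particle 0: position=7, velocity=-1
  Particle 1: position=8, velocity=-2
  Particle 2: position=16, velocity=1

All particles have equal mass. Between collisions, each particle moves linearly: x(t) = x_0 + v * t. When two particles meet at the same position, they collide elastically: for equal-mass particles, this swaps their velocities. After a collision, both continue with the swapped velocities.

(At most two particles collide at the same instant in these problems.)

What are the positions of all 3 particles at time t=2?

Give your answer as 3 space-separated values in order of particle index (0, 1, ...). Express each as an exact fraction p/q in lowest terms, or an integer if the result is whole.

Answer: 4 5 18

Derivation:
Collision at t=1: particles 0 and 1 swap velocities; positions: p0=6 p1=6 p2=17; velocities now: v0=-2 v1=-1 v2=1
Advance to t=2 (no further collisions before then); velocities: v0=-2 v1=-1 v2=1; positions = 4 5 18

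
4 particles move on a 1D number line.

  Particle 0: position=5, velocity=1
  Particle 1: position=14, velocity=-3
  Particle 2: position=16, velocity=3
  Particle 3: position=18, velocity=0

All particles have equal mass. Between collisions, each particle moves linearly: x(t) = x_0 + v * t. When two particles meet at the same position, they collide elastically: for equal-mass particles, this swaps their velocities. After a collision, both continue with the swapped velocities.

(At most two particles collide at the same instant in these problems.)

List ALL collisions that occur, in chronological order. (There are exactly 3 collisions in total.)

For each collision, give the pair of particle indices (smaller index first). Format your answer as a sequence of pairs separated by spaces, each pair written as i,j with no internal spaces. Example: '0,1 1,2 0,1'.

Answer: 2,3 0,1 1,2

Derivation:
Collision at t=2/3: particles 2 and 3 swap velocities; positions: p0=17/3 p1=12 p2=18 p3=18; velocities now: v0=1 v1=-3 v2=0 v3=3
Collision at t=9/4: particles 0 and 1 swap velocities; positions: p0=29/4 p1=29/4 p2=18 p3=91/4; velocities now: v0=-3 v1=1 v2=0 v3=3
Collision at t=13: particles 1 and 2 swap velocities; positions: p0=-25 p1=18 p2=18 p3=55; velocities now: v0=-3 v1=0 v2=1 v3=3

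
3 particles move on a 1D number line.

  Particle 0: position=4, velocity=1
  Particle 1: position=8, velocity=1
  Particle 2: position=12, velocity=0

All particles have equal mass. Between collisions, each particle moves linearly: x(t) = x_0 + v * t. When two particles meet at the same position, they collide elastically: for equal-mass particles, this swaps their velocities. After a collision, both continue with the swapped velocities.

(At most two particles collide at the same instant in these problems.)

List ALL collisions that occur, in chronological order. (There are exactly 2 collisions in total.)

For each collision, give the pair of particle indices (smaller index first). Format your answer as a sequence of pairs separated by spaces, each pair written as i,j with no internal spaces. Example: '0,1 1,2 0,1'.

Answer: 1,2 0,1

Derivation:
Collision at t=4: particles 1 and 2 swap velocities; positions: p0=8 p1=12 p2=12; velocities now: v0=1 v1=0 v2=1
Collision at t=8: particles 0 and 1 swap velocities; positions: p0=12 p1=12 p2=16; velocities now: v0=0 v1=1 v2=1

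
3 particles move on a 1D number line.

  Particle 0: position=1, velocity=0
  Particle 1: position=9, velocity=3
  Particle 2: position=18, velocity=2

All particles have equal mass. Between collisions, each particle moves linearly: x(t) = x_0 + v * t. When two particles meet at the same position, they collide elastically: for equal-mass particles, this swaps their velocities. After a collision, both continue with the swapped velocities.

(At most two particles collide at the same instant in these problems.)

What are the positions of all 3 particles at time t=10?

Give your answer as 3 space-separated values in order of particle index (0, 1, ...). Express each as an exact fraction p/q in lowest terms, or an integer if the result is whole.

Answer: 1 38 39

Derivation:
Collision at t=9: particles 1 and 2 swap velocities; positions: p0=1 p1=36 p2=36; velocities now: v0=0 v1=2 v2=3
Advance to t=10 (no further collisions before then); velocities: v0=0 v1=2 v2=3; positions = 1 38 39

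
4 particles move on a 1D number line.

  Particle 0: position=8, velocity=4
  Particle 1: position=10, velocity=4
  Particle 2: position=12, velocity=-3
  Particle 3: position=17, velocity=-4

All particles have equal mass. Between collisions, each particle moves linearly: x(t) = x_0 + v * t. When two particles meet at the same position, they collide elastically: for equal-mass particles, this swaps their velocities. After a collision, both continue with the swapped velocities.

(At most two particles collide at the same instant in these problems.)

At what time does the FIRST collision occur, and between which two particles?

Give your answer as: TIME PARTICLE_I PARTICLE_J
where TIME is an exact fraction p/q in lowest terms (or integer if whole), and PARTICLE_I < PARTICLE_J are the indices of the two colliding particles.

Pair (0,1): pos 8,10 vel 4,4 -> not approaching (rel speed 0 <= 0)
Pair (1,2): pos 10,12 vel 4,-3 -> gap=2, closing at 7/unit, collide at t=2/7
Pair (2,3): pos 12,17 vel -3,-4 -> gap=5, closing at 1/unit, collide at t=5
Earliest collision: t=2/7 between 1 and 2

Answer: 2/7 1 2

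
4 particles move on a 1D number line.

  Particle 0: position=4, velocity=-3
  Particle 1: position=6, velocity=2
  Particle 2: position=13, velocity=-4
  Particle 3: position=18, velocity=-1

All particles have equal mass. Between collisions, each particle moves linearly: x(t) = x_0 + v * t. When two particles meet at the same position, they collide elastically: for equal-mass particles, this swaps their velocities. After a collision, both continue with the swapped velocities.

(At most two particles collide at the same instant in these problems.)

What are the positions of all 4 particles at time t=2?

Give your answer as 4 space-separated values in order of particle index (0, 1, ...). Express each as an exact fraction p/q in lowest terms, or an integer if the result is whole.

Answer: -2 5 10 16

Derivation:
Collision at t=7/6: particles 1 and 2 swap velocities; positions: p0=1/2 p1=25/3 p2=25/3 p3=101/6; velocities now: v0=-3 v1=-4 v2=2 v3=-1
Advance to t=2 (no further collisions before then); velocities: v0=-3 v1=-4 v2=2 v3=-1; positions = -2 5 10 16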